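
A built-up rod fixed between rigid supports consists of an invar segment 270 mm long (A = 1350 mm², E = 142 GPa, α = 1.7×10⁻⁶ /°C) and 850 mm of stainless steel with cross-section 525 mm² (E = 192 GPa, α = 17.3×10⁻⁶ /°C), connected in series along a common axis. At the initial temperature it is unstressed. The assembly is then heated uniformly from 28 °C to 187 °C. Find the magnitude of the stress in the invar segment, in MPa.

σ ≈ 181 MPa (compressive)

With the walls removed the bar would change length by δ_free = Σ αᵢΔT Lᵢ = 1.7×10⁻⁶×159×270 + 17.3×10⁻⁶×159×850 = 2.411 mm.
The rigid supports impose zero overall length change; the single axial force P common to all segments must satisfy P Σ Lᵢ/(AᵢEᵢ) = δ_free.
Σ Lᵢ/(AᵢEᵢ) = 270/(1350×142×10³) + 850/(525×192×10³) = 9.841×10⁻⁶ mm/N.
P = 2.411 / 9.841×10⁻⁶ = 245000 N = 245 kN, compressive.
σ_{invar} = P / A = 245000 / 1350 = 181.5 MPa.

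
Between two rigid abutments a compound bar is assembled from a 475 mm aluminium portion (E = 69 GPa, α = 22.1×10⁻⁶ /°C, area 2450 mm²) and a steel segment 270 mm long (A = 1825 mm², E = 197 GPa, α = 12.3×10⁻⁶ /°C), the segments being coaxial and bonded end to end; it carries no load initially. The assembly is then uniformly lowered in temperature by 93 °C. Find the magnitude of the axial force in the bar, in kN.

P ≈ 361 kN (tensile)

With the walls removed the bar would change length by δ_free = Σ αᵢΔT Lᵢ = 22.1×10⁻⁶×93×475 + 12.3×10⁻⁶×93×270 = 1.285 mm.
The rigid supports impose zero overall length change; the single axial force P common to all segments must satisfy P Σ Lᵢ/(AᵢEᵢ) = δ_free.
Σ Lᵢ/(AᵢEᵢ) = 475/(2450×69×10³) + 270/(1825×197×10³) = 3.561×10⁻⁶ mm/N.
P = 1.285 / 3.561×10⁻⁶ = 360900 N = 360.9 kN, tensile.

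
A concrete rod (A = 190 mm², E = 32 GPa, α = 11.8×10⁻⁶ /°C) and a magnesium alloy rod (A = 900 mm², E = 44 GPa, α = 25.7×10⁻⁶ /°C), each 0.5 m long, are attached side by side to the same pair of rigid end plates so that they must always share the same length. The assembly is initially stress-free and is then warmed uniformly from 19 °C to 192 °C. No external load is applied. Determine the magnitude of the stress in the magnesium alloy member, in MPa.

Both members must finish at the same length. With the larger α, the magnesium alloy tends to over-expand; the plates restrain it, putting the magnesium alloy in compression and the concrete in tension. With no external load the two internal forces are equal and opposite, magnitude P.
Equating the net (thermal + elastic) strains gives |α₁ − α₂|·ΔT = P·[1/(A₁E₁) + 1/(A₂E₂)].
|α₁ − α₂|·ΔT = 13.9×10⁻⁶ × 173 = 0.002405.
1/(A₁E₁) + 1/(A₂E₂) = 1/(190×32×10³) + 1/(900×44×10³) = 1.897×10⁻⁷ N⁻¹.
So P = 0.002405 / 1.897×10⁻⁷ = 12.67 kN.
σ_{magnesium alloy} = P/A₂ = 12670/900 = 14.08 MPa, compressive.

σ ≈ 14.1 MPa (compressive)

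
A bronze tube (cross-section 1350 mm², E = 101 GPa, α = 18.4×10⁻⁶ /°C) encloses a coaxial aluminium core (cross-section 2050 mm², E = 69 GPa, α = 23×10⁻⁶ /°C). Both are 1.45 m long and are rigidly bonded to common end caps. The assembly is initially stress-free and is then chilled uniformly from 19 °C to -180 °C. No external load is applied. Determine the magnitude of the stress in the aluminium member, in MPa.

σ ≈ 31 MPa (tensile)

Equilibrium of a rigid end plate with no external load gives equal and opposite internal forces ±P in the two members. Since α_{aluminium} > α_{bronze}, cooling drives the aluminium into tension and the bronze into compression.
Equating the net (thermal + elastic) strains gives |α₁ − α₂|·ΔT = P·[1/(A₁E₁) + 1/(A₂E₂)].
|α₁ − α₂|·ΔT = 4.6×10⁻⁶ × 199 = 0.0009154.
1/(A₁E₁) + 1/(A₂E₂) = 1/(1350×101×10³) + 1/(2050×69×10³) = 1.44×10⁻⁸ N⁻¹.
So P = 0.0009154 / 1.44×10⁻⁸ = 63.55 kN.
σ_{aluminium} = P/A₂ = 63550/2050 = 31 MPa, tensile.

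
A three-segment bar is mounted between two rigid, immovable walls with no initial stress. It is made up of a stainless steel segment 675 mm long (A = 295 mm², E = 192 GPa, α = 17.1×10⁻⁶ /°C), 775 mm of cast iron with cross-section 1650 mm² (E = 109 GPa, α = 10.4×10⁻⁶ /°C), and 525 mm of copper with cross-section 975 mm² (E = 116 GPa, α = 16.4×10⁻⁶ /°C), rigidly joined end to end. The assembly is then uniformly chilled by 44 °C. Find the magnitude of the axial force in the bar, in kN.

P ≈ 59.5 kN (tensile)

Free thermal contraction of the whole bar: Σ αᵢΔT Lᵢ = 17.1×10⁻⁶×44×675 + 10.4×10⁻⁶×44×775 + 16.4×10⁻⁶×44×525 = 1.241 mm.
Since the ends are fixed, an axial force P builds up, equal in every segment, with P · Σ Lᵢ/(AᵢEᵢ) = δ_free.
Σ Lᵢ/(AᵢEᵢ) = 675/(295×192×10³) + 775/(1650×109×10³) + 525/(975×116×10³) = 2.087×10⁻⁵ mm/N.
Hence P = δ_free / Σ(L/AE) = 1.241/2.087×10⁻⁵ = 59.48 kN (tensile).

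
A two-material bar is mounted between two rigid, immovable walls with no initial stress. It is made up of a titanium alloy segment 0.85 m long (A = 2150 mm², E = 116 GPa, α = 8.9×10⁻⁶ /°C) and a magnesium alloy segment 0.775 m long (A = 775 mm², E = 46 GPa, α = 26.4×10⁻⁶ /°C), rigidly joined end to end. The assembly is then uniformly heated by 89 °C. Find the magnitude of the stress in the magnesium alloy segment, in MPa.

σ ≈ 128 MPa (compressive)

Free thermal expansion of the whole bar: Σ αᵢΔT Lᵢ = 8.9×10⁻⁶×89×850 + 26.4×10⁻⁶×89×775 = 2.494 mm.
The rigid supports impose zero overall length change; the single axial force P common to all segments must satisfy P Σ Lᵢ/(AᵢEᵢ) = δ_free.
Σ Lᵢ/(AᵢEᵢ) = 850/(2150×116×10³) + 775/(775×46×10³) = 2.515×10⁻⁵ mm/N.
So P = 2.494 / 2.515×10⁻⁵ = 99.18 kN, compressive.
σ_{magnesium alloy} = P / A = 99180 / 775 = 128 MPa.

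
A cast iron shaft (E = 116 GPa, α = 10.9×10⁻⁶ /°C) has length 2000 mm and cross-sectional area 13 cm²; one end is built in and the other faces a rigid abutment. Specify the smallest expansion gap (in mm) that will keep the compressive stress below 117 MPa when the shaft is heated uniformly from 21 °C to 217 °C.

g ≈ 2.26 mm

Free expansion if unrestrained: δ_free = αΔT L = 10.9×10⁻⁶ × 196 × 2000 = 4.273 mm.
At the allowable stress the elastic shortening the wall may impose is σL/E = 117 × 2000 / (116×10³) = 2.017 mm.
The gap must absorb the remainder: g_min = 4.273 − 2.017 = 2.256 mm.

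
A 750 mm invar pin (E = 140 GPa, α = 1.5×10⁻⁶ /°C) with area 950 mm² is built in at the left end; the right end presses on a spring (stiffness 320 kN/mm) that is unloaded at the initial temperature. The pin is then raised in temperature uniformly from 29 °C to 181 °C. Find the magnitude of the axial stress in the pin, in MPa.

The unrestrained thermal change is αΔT L = 1.5×10⁻⁶ × 152 × 750 = 0.171 mm.
With a force P in the spring, the elastic change of the pin is PL/(AE) and that of the spring is P/k; compatibility requires their sum to equal δ_free.
So P = δ_free / [L/(AE) + 1/k] = 0.171 / [ 750/(950×140×10³) + 1/(320×10³) ].
P = 0.171 / 8.764×10⁻⁶ = 19510 N.
σ = P/A = 19510/950 = 20.54 MPa.

σ ≈ 20.5 MPa (compressive)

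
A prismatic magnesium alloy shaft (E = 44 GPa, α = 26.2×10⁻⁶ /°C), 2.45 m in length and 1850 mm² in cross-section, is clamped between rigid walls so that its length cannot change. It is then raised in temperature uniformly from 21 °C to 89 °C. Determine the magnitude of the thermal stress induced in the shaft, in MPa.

Because both ends are immovable the net strain is zero, and the suppressed thermal strain is αΔT = 26.2×10⁻⁶ × 68 = 1781.6×10⁻⁶.
The stress required to suppress this strain is σ = Eε = 44×10³ × 1781.6×10⁻⁶ = 78.39 MPa, compressive since the shaft is trying to expand.

σ ≈ 78.4 MPa (compressive)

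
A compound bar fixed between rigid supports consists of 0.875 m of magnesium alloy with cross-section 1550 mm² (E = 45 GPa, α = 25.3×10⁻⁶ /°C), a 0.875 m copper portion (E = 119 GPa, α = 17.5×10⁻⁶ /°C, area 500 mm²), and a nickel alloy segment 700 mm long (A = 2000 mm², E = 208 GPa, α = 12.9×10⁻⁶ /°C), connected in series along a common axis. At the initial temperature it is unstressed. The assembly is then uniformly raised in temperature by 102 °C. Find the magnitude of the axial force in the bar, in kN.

P ≈ 164 kN (compressive)

With the walls removed the bar would change length by δ_free = Σ αᵢΔT Lᵢ = 25.3×10⁻⁶×102×875 + 17.5×10⁻⁶×102×875 + 12.9×10⁻⁶×102×700 = 4.741 mm.
Since the ends are fixed, an axial force P builds up, equal in every segment, with P · Σ Lᵢ/(AᵢEᵢ) = δ_free.
Σ Lᵢ/(AᵢEᵢ) = 875/(1550×45×10³) + 875/(500×119×10³) + 700/(2000×208×10³) = 2.893×10⁻⁵ mm/N.
P = 4.741 / 2.893×10⁻⁵ = 163900 N = 163.9 kN, compressive.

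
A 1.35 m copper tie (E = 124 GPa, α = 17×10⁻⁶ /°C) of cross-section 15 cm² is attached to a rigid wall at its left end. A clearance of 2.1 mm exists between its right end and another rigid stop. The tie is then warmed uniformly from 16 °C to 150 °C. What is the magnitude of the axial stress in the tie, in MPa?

σ ≈ 89.6 MPa (compressive)

Free thermal elongation = αΔT L = 17×10⁻⁶ × 134 × 1350 = 3.075 mm.
After closing the 2.1 mm clearance, 3.075 − 2.1 = 0.9753 mm of expansion remains to be suppressed by the wall.
So σ = E(δ_free − g)/L = 124×10³ × 0.9753/1350 = 89.58 MPa.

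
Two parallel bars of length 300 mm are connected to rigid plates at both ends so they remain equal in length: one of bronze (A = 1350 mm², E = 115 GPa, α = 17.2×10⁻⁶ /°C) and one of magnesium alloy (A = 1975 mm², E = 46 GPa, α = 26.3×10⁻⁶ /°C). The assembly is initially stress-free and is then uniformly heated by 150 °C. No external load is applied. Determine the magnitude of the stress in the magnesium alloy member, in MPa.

σ ≈ 39.6 MPa (compressive)

Both members must finish at the same length. With the larger α, the magnesium alloy tends to over-expand; the plates restrain it, putting the magnesium alloy in compression and the bronze in tension. With no external load the two internal forces are equal and opposite, magnitude P.
Setting the final lengths equal and cancelling L: (α₁ − α₂)ΔT = P/(A₁E₁) + P/(A₂E₂).
|α₁ − α₂|·ΔT = 9.1×10⁻⁶ × 150 = 0.001365.
1/(A₁E₁) + 1/(A₂E₂) = 1/(1350×115×10³) + 1/(1975×46×10³) = 1.745×10⁻⁸ N⁻¹.
So P = 0.001365 / 1.745×10⁻⁸ = 78.23 kN.
σ_{magnesium alloy} = P/A₂ = 78230/1975 = 39.61 MPa, compressive.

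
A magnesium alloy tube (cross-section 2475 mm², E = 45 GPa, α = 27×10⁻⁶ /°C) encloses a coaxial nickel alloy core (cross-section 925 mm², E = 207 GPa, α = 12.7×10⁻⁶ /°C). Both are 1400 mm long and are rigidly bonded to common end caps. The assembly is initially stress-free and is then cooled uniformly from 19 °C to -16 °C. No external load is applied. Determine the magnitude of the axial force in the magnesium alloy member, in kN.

P ≈ 35.2 kN (tensile in the magnesium alloy)

The magnesium alloy has the larger α, so on cooling it would change length more than the nickel alloy if both were free. The rigid plates force a common final length, so the magnesium alloy is put into tension and the nickel alloy into compression, with equal and opposite forces P (no external load).
Equating the net (thermal + elastic) strains gives |α₁ − α₂|·ΔT = P·[1/(A₁E₁) + 1/(A₂E₂)].
|α₁ − α₂|·ΔT = 14.3×10⁻⁶ × 35 = 0.0005005.
1/(A₁E₁) + 1/(A₂E₂) = 1/(2475×45×10³) + 1/(925×207×10³) = 1.42×10⁻⁸ N⁻¹.
So P = 0.0005005 / 1.42×10⁻⁸ = 35.24 kN.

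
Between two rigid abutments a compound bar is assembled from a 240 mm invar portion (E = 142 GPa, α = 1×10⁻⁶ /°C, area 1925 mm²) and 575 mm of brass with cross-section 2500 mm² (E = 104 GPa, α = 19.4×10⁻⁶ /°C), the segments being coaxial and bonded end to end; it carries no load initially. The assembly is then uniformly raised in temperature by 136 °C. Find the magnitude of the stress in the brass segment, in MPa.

Free thermal expansion of the whole bar: Σ αᵢΔT Lᵢ = 1×10⁻⁶×136×240 + 19.4×10⁻⁶×136×575 = 1.55 mm.
The walls prevent any net length change, so an axial force P (same in every segment) develops. Compatibility: P · Σ Lᵢ/(AᵢEᵢ) = δ_free.
The series flexibility is Σ Lᵢ/(AᵢEᵢ) = 240/(1925×142×10³) + 575/(2500×104×10³) = 3.09×10⁻⁶ mm/N.
So P = 1.55 / 3.09×10⁻⁶ = 501.6 kN, compressive.
σ_{brass} = P / A = 501600 / 2500 = 200.6 MPa.

σ ≈ 201 MPa (compressive)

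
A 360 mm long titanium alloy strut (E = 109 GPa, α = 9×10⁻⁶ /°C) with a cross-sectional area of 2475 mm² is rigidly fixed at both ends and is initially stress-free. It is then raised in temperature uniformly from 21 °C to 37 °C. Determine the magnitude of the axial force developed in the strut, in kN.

With zero net strain, σ = E·αΔT = 109 GPa × 9×10⁻⁶ × 16 = 15.7 MPa.
Axial force P = σA = 15.7 × 2475 = 38850 N = 38.85 kN, compressive.

P ≈ 38.8 kN (compressive)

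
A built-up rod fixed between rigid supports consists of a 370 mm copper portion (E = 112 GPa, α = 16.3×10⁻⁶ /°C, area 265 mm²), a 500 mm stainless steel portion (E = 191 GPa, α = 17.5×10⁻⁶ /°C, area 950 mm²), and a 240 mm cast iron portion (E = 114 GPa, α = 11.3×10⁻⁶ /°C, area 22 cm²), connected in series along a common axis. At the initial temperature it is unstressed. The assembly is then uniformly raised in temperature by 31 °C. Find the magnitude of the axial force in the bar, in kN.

P ≈ 33.5 kN (compressive)

If the supports were absent, the total length change would be Σ αᵢΔT Lᵢ = 16.3×10⁻⁶×31×370 + 17.5×10⁻⁶×31×500 + 11.3×10⁻⁶×31×240 = 0.5423 mm.
Since the ends are fixed, an axial force P builds up, equal in every segment, with P · Σ Lᵢ/(AᵢEᵢ) = δ_free.
The series flexibility is Σ Lᵢ/(AᵢEᵢ) = 370/(265×112×10³) + 500/(950×191×10³) + 240/(2200×114×10³) = 1.618×10⁻⁵ mm/N.
P = 0.5423 / 1.618×10⁻⁵ = 33520 N = 33.52 kN, compressive.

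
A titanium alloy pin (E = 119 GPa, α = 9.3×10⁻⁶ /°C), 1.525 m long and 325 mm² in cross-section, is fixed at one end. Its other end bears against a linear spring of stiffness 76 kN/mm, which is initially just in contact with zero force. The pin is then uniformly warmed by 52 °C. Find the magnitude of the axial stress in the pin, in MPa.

σ ≈ 43.1 MPa (compressive)

If the spring were absent the pin would lengthen by αΔT L = 9.3×10⁻⁶ × 52 × 1525 = 0.7375 mm.
Let P be the compressive force at the spring. The pin shortens elastically by PL/(AE) and the spring compresses by P/k; together these equal δ_free.
So P = δ_free / [L/(AE) + 1/k] = 0.7375 / [ 1525/(325×119×10³) + 1/(76×10³) ].
P = 0.7375 / 5.259×10⁻⁵ = 14020 N.
σ = P/A = 14020/325 = 43.15 MPa.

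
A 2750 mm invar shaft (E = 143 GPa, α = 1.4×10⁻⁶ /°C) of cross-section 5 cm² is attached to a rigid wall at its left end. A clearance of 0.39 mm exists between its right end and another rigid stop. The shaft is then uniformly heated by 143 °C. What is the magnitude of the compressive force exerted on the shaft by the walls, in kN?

P ≈ 4.17 kN

If the wall were absent the shaft would grow by αΔT L = 1.4×10⁻⁶ × 143 × 2750 = 0.5505 mm.
This exceeds the 0.39 mm gap, so the wall pushes back. The portion of expansion that must be recovered elastically is δ_free − gap = 0.5505 − 0.39 = 0.1605 mm.
Compatibility: PL/(AE) = 0.1605 mm, so σ = P/A = E × (0.1605/2750) = 8.349 MPa.
P = σA = 8.349 × 500 = 4.174 kN.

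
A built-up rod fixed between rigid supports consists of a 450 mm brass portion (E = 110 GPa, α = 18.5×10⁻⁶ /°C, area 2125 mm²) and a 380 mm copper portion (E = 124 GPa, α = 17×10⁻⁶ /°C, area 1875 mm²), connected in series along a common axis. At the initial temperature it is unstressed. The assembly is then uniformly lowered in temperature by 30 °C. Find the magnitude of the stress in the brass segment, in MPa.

σ ≈ 58.6 MPa (tensile)

Free thermal contraction of the whole bar: Σ αᵢΔT Lᵢ = 18.5×10⁻⁶×30×450 + 17×10⁻⁶×30×380 = 0.4435 mm.
The rigid supports impose zero overall length change; the single axial force P common to all segments must satisfy P Σ Lᵢ/(AᵢEᵢ) = δ_free.
The series flexibility is Σ Lᵢ/(AᵢEᵢ) = 450/(2125×110×10³) + 380/(1875×124×10³) = 3.56×10⁻⁶ mm/N.
So P = 0.4435 / 3.56×10⁻⁶ = 124.6 kN, tensile.
σ_{brass} = P / A = 124600 / 2125 = 58.64 MPa.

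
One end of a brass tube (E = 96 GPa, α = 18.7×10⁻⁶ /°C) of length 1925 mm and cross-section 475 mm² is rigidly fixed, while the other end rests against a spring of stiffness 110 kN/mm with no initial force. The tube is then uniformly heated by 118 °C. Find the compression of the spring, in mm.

The unrestrained thermal change is αΔT L = 18.7×10⁻⁶ × 118 × 1925 = 4.248 mm.
Let P be the compressive force at the spring. The tube shortens elastically by PL/(AE) and the spring compresses by P/k; together these equal δ_free.
So P = δ_free / [L/(AE) + 1/k] = 4.248 / [ 1925/(475×96×10³) + 1/(110×10³) ].
P = 4.248 / 5.131×10⁻⁵ = 82790 N.
Spring compression = P/k = 82790/(110×10³) = 0.7527 mm.

δ ≈ 0.753 mm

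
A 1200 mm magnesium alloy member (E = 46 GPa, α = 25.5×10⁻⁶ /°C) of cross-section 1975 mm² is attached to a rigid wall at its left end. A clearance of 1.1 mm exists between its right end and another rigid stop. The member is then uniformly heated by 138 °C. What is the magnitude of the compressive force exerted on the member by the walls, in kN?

P ≈ 236 kN

Free thermal elongation = αΔT L = 25.5×10⁻⁶ × 138 × 1200 = 4.223 mm.
After closing the 1.1 mm clearance, 4.223 − 1.1 = 3.123 mm of expansion remains to be suppressed by the wall.
That suppressed elongation corresponds to σ = E·Δ/L = 46×10³ × 3.123/1200 = 119.7 MPa.
P = σA = 119.7 × 1975 = 236.4 kN.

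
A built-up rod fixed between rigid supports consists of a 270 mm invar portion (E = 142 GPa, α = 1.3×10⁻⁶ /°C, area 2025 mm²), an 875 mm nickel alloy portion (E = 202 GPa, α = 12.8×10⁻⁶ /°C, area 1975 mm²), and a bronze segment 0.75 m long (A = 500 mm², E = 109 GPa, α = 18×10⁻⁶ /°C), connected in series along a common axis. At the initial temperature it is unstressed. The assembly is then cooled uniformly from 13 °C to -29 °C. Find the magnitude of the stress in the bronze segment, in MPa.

σ ≈ 125 MPa (tensile)

With the walls removed the bar would change length by δ_free = Σ αᵢΔT Lᵢ = 1.3×10⁻⁶×42×270 + 12.8×10⁻⁶×42×875 + 18×10⁻⁶×42×750 = 1.052 mm.
The rigid supports impose zero overall length change; the single axial force P common to all segments must satisfy P Σ Lᵢ/(AᵢEᵢ) = δ_free.
The series flexibility is Σ Lᵢ/(AᵢEᵢ) = 270/(2025×142×10³) + 875/(1975×202×10³) + 750/(500×109×10³) = 1.689×10⁻⁵ mm/N.
So P = 1.052 / 1.689×10⁻⁵ = 62.28 kN, tensile.
σ_{bronze} = P / A = 62280 / 500 = 124.6 MPa.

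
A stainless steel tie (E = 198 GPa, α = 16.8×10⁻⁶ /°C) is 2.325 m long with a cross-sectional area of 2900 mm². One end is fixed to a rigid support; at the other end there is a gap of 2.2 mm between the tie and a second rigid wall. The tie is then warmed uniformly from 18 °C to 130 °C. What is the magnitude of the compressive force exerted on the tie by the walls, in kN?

Free thermal elongation = αΔT L = 16.8×10⁻⁶ × 112 × 2325 = 4.375 mm.
After closing the 2.2 mm clearance, 4.375 − 2.2 = 2.175 mm of expansion remains to be suppressed by the wall.
That suppressed elongation corresponds to σ = E·Δ/L = 198×10³ × 2.175/2325 = 185.2 MPa.
P = σA = 185.2 × 2900 = 537.1 kN.

P ≈ 537 kN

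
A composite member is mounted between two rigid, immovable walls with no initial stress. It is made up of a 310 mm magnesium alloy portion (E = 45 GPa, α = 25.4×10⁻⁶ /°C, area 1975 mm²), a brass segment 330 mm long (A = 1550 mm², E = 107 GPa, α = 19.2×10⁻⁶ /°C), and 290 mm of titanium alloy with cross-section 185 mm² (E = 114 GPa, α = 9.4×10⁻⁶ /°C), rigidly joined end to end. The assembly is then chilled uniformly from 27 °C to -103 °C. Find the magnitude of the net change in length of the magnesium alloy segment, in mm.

|ΔL| ≈ 0.624 mm

Free thermal contraction of the whole bar: Σ αᵢΔT Lᵢ = 25.4×10⁻⁶×130×310 + 19.2×10⁻⁶×130×330 + 9.4×10⁻⁶×130×290 = 2.202 mm.
The rigid supports impose zero overall length change; the single axial force P common to all segments must satisfy P Σ Lᵢ/(AᵢEᵢ) = δ_free.
Σ Lᵢ/(AᵢEᵢ) = 310/(1975×45×10³) + 330/(1550×107×10³) + 290/(185×114×10³) = 1.923×10⁻⁵ mm/N.
Hence P = δ_free / Σ(L/AE) = 2.202/1.923×10⁻⁵ = 114.5 kN (tensile).
For the magnesium alloy segment, free thermal change = 25.4×10⁻⁶×130×310 = 1.024 mm and elastic change from P = 114500×310/(1975×45×10³) = 0.3994 mm; these oppose, so the net change is 0.624 mm (segment shortens).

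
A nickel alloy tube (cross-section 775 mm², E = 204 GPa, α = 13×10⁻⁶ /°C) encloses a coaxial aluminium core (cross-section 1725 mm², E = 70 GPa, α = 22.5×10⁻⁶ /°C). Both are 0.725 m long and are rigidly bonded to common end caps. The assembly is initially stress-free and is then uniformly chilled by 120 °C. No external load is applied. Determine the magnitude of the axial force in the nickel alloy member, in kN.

P ≈ 78 kN (compressive in the nickel alloy)

The aluminium has the larger α, so on cooling it would change length more than the nickel alloy if both were free. The rigid plates force a common final length, so the aluminium is put into tension and the nickel alloy into compression, with equal and opposite forces P (no external load).
Compatibility of the two members (thermal + elastic change equal): (α₁ − α₂)ΔT = P·[1/(A₁E₁) + 1/(A₂E₂)].
|α₁ − α₂|·ΔT = 9.5×10⁻⁶ × 120 = 0.00114.
1/(A₁E₁) + 1/(A₂E₂) = 1/(775×204×10³) + 1/(1725×70×10³) = 1.461×10⁻⁸ N⁻¹.
So P = 0.00114 / 1.461×10⁻⁸ = 78.05 kN.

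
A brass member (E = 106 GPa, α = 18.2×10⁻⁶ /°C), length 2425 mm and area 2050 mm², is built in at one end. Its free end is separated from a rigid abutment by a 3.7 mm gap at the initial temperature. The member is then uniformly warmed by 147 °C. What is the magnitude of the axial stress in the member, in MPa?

Unrestrained expansion: δ_free = αΔT L = 18.2×10⁻⁶ × 147 × 2425 = 6.488 mm.
The gap closes (δ_free > 3.7 mm) and the wall then resists a further 6.488 − 3.7 = 2.788 mm of expansion.
Compatibility: PL/(AE) = 2.788 mm, so σ = P/A = E × (2.788/2425) = 121.9 MPa.

σ ≈ 122 MPa (compressive)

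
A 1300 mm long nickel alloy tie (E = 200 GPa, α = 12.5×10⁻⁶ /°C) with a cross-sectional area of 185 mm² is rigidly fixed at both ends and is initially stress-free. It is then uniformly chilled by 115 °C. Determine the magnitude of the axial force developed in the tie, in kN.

Full restraint means ε = 0, so the stress is σ = EαΔT = 200×10³ × 12.5×10⁻⁶ × 115 = 287.5 MPa.
P = AEαΔT = 185 × 200×10³ × 12.5×10⁻⁶ × 115 = 53.19 kN (tensile).

P ≈ 53.2 kN (tensile)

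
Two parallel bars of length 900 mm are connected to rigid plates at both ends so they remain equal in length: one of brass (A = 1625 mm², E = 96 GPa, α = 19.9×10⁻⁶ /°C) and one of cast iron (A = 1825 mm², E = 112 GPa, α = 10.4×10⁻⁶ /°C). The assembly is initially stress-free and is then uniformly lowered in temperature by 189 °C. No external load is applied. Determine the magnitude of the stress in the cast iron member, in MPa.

Both members must finish at the same length. With the larger α, the brass tends to over-contract; the plates restrain it, putting the brass in tension and the cast iron in compression. With no external load the two internal forces are equal and opposite, magnitude P.
Compatibility of the two members (thermal + elastic change equal): (α₁ − α₂)ΔT = P·[1/(A₁E₁) + 1/(A₂E₂)].
|α₁ − α₂|·ΔT = 9.5×10⁻⁶ × 189 = 0.001795.
1/(A₁E₁) + 1/(A₂E₂) = 1/(1625×96×10³) + 1/(1825×112×10³) = 1.13×10⁻⁸ N⁻¹.
P = 0.001795 / 1.13×10⁻⁸ = 158900 N = 158.9 kN.
σ_{cast iron} = P/A₂ = 158900/1825 = 87.04 MPa, compressive.

σ ≈ 87 MPa (compressive)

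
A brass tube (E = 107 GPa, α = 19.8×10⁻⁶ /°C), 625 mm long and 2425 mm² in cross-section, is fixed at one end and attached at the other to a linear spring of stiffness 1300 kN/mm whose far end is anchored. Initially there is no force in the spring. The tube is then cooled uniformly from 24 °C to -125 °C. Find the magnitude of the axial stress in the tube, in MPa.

σ ≈ 239 MPa (tensile)

The unrestrained thermal change is αΔT L = 19.8×10⁻⁶ × 149 × 625 = 1.844 mm.
Let P be the tensile force in the spring. The tube extends elastically by PL/(AE) and the spring stretches by P/k; together these equal δ_free.
P [ L/(AE) + 1/k ] = δ_free → P [ 625/(2425×107×10³) + 1/(1300×10³) ] = 1.844.
P = 1.844 / 3.178×10⁻⁶ = 580200 N.
σ = P/A = 580200/2425 = 239.3 MPa.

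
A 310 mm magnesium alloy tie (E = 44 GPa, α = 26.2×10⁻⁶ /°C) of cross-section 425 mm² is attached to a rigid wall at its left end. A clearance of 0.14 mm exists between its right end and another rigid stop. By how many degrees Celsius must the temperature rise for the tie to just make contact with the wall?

ΔT ≈ 17.2 °C

The gap closes when αΔT L = 0.14 mm, since the tie is still unstressed at that instant.
So ΔT = g/(αL) = 0.14/(26.2×10⁻⁶ × 310) = 17.24 °C.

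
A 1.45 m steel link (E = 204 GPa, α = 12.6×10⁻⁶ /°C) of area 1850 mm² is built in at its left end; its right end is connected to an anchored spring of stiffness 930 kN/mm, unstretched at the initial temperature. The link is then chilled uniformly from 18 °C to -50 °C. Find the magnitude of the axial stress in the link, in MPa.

σ ≈ 137 MPa (tensile)

If the spring were absent the link would shorten by αΔT L = 12.6×10⁻⁶ × 68 × 1450 = 1.242 mm.
Let P be the tensile force in the spring. The link extends elastically by PL/(AE) and the spring stretches by P/k; together these equal δ_free.
P [ L/(AE) + 1/k ] = δ_free → P [ 1450/(1850×204×10³) + 1/(930×10³) ] = 1.242.
P = 1.242 / 4.917×10⁻⁶ = 252600 N.
σ = P/A = 252600/1850 = 136.6 MPa.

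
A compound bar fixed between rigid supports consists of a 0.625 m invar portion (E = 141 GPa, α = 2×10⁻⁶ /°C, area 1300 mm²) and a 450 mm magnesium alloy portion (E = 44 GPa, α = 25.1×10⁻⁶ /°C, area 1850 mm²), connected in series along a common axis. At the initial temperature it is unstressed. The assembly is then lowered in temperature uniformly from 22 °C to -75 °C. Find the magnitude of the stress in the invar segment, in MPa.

σ ≈ 105 MPa (tensile)

With the walls removed the bar would change length by δ_free = Σ αᵢΔT Lᵢ = 2×10⁻⁶×97×625 + 25.1×10⁻⁶×97×450 = 1.217 mm.
The rigid supports impose zero overall length change; the single axial force P common to all segments must satisfy P Σ Lᵢ/(AᵢEᵢ) = δ_free.
The series flexibility is Σ Lᵢ/(AᵢEᵢ) = 625/(1300×141×10³) + 450/(1850×44×10³) = 8.938×10⁻⁶ mm/N.
So P = 1.217 / 8.938×10⁻⁶ = 136.1 kN, tensile.
σ_{invar} = P / A = 136100 / 1300 = 104.7 MPa.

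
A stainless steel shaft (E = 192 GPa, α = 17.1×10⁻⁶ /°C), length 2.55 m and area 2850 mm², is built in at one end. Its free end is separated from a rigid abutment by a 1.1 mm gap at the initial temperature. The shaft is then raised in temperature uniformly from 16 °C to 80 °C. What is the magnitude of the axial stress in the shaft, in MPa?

If the wall were absent the shaft would grow by αΔT L = 17.1×10⁻⁶ × 64 × 2550 = 2.791 mm.
This exceeds the 1.1 mm gap, so the wall pushes back. The portion of expansion that must be recovered elastically is δ_free − gap = 2.791 − 1.1 = 1.691 mm.
So σ = E(δ_free − g)/L = 192×10³ × 1.691/2550 = 127.3 MPa.

σ ≈ 127 MPa (compressive)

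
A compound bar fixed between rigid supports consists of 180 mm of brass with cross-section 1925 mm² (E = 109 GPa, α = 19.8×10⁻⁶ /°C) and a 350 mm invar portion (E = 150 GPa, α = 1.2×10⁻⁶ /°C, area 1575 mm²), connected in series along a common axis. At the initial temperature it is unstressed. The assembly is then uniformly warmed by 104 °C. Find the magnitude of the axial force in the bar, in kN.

P ≈ 177 kN (compressive)

With the walls removed the bar would change length by δ_free = Σ αᵢΔT Lᵢ = 19.8×10⁻⁶×104×180 + 1.2×10⁻⁶×104×350 = 0.4143 mm.
The rigid supports impose zero overall length change; the single axial force P common to all segments must satisfy P Σ Lᵢ/(AᵢEᵢ) = δ_free.
The series flexibility is Σ Lᵢ/(AᵢEᵢ) = 180/(1925×109×10³) + 350/(1575×150×10³) = 2.339×10⁻⁶ mm/N.
Hence P = δ_free / Σ(L/AE) = 0.4143/2.339×10⁻⁶ = 177.1 kN (compressive).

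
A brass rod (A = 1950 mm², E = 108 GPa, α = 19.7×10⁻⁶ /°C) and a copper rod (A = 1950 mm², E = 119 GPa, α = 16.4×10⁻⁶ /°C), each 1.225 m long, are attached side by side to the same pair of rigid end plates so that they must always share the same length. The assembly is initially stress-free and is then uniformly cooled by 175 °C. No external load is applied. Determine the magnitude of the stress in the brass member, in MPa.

σ ≈ 32.7 MPa (tensile)

The brass has the larger α, so on cooling it would change length more than the copper if both were free. The rigid plates force a common final length, so the brass is put into tension and the copper into compression, with equal and opposite forces P (no external load).
Compatibility of the two members (thermal + elastic change equal): (α₁ − α₂)ΔT = P·[1/(A₁E₁) + 1/(A₂E₂)].
|α₁ − α₂|·ΔT = 3.3×10⁻⁶ × 175 = 0.0005775.
1/(A₁E₁) + 1/(A₂E₂) = 1/(1950×108×10³) + 1/(1950×119×10³) = 9.058×10⁻⁹ N⁻¹.
P = 0.0005775 / 9.058×10⁻⁹ = 63760 N = 63.76 kN.
σ_{brass} = P/A₁ = 63760/1950 = 32.7 MPa, tensile.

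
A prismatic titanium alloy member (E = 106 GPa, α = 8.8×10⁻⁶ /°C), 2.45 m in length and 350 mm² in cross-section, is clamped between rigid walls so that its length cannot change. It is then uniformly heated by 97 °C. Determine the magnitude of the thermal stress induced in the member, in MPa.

With length fixed, the mechanical strain must cancel the thermal strain αΔT = 8.8×10⁻⁶ × 97 = 853.6×10⁻⁶.
σ = EαΔT = 106×10³ × 8.8×10⁻⁶ × 97 = 90.48 MPa (compressive; the member is trying to expand).

σ ≈ 90.5 MPa (compressive)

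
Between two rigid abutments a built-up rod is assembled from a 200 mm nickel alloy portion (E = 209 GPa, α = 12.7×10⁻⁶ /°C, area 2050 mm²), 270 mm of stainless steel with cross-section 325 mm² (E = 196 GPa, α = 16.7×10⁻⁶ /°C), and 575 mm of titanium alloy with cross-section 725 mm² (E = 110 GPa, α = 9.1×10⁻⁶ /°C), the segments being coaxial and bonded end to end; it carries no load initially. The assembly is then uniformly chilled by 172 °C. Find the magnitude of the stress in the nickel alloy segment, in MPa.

σ ≈ 86.5 MPa (tensile)

If the supports were absent, the total length change would be Σ αᵢΔT Lᵢ = 12.7×10⁻⁶×172×200 + 16.7×10⁻⁶×172×270 + 9.1×10⁻⁶×172×575 = 2.112 mm.
The rigid supports impose zero overall length change; the single axial force P common to all segments must satisfy P Σ Lᵢ/(AᵢEᵢ) = δ_free.
The series flexibility is Σ Lᵢ/(AᵢEᵢ) = 200/(2050×209×10³) + 270/(325×196×10³) + 575/(725×110×10³) = 1.192×10⁻⁵ mm/N.
Hence P = δ_free / Σ(L/AE) = 2.112/1.192×10⁻⁵ = 177.3 kN (tensile).
σ_{nickel alloy} = P / A = 177300 / 2050 = 86.48 MPa.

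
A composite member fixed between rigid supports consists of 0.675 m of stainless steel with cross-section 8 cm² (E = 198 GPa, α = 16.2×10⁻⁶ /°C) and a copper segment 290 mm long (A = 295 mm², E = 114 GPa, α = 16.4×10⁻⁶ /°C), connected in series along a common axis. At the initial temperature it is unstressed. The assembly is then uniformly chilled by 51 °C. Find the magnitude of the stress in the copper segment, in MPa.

If the supports were absent, the total length change would be Σ αᵢΔT Lᵢ = 16.2×10⁻⁶×51×675 + 16.4×10⁻⁶×51×290 = 0.8002 mm.
The walls prevent any net length change, so an axial force P (same in every segment) develops. Compatibility: P · Σ Lᵢ/(AᵢEᵢ) = δ_free.
Σ Lᵢ/(AᵢEᵢ) = 675/(800×198×10³) + 290/(295×114×10³) = 1.288×10⁻⁵ mm/N.
Hence P = δ_free / Σ(L/AE) = 0.8002/1.288×10⁻⁵ = 62.11 kN (tensile).
σ_{copper} = P / A = 62110 / 295 = 210.5 MPa.

σ ≈ 211 MPa (tensile)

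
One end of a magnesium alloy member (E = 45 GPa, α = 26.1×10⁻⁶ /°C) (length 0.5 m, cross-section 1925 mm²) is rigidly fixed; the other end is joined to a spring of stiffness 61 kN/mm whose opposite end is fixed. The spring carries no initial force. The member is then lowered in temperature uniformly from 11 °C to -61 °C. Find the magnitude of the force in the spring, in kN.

The unrestrained thermal change is αΔT L = 26.1×10⁻⁶ × 72 × 500 = 0.9396 mm.
With a force P in the spring, the elastic change of the member is PL/(AE) and that of the spring is P/k; compatibility requires their sum to equal δ_free.
So P = δ_free / [L/(AE) + 1/k] = 0.9396 / [ 500/(1925×45×10³) + 1/(61×10³) ].
P = 0.9396 / 2.217×10⁻⁵ = 42390 N.

P ≈ 42.4 kN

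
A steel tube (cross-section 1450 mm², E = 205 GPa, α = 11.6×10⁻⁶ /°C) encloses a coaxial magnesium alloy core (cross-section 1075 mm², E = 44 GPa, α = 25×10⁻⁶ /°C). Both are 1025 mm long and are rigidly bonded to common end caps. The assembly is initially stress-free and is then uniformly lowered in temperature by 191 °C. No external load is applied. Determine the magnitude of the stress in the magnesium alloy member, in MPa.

σ ≈ 97.2 MPa (tensile)

Both members must finish at the same length. With the larger α, the magnesium alloy tends to over-contract; the plates restrain it, putting the magnesium alloy in tension and the steel in compression. With no external load the two internal forces are equal and opposite, magnitude P.
Setting the final lengths equal and cancelling L: (α₁ − α₂)ΔT = P/(A₁E₁) + P/(A₂E₂).
|α₁ − α₂|·ΔT = 13.4×10⁻⁶ × 191 = 0.002559.
1/(A₁E₁) + 1/(A₂E₂) = 1/(1450×205×10³) + 1/(1075×44×10³) = 2.451×10⁻⁸ N⁻¹.
So P = 0.002559 / 2.451×10⁻⁸ = 104.4 kN.
σ_{magnesium alloy} = P/A₂ = 104400/1075 = 97.15 MPa, tensile.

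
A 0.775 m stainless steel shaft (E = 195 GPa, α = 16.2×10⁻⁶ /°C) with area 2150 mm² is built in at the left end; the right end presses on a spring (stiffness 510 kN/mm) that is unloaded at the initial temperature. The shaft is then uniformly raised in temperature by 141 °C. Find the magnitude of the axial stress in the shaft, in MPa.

σ ≈ 216 MPa (compressive)

If the spring were absent the shaft would lengthen by αΔT L = 16.2×10⁻⁶ × 141 × 775 = 1.77 mm.
With a force P in the spring, the elastic change of the shaft is PL/(AE) and that of the spring is P/k; compatibility requires their sum to equal δ_free.
P [ L/(AE) + 1/k ] = δ_free → P [ 775/(2150×195×10³) + 1/(510×10³) ] = 1.77.
P = 1.77 / 3.809×10⁻⁶ = 464700 N.
σ = P/A = 464700/2150 = 216.1 MPa.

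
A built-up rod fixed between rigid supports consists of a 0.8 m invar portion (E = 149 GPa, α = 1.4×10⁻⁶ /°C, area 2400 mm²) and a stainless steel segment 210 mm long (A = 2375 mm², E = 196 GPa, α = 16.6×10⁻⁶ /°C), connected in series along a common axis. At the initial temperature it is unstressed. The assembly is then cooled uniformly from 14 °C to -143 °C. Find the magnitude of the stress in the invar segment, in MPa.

σ ≈ 112 MPa (tensile)

Free thermal contraction of the whole bar: Σ αᵢΔT Lᵢ = 1.4×10⁻⁶×157×800 + 16.6×10⁻⁶×157×210 = 0.7231 mm.
The walls prevent any net length change, so an axial force P (same in every segment) develops. Compatibility: P · Σ Lᵢ/(AᵢEᵢ) = δ_free.
The series flexibility is Σ Lᵢ/(AᵢEᵢ) = 800/(2400×149×10³) + 210/(2375×196×10³) = 2.688×10⁻⁶ mm/N.
So P = 0.7231 / 2.688×10⁻⁶ = 269 kN, tensile.
σ_{invar} = P / A = 269000 / 2400 = 112.1 MPa.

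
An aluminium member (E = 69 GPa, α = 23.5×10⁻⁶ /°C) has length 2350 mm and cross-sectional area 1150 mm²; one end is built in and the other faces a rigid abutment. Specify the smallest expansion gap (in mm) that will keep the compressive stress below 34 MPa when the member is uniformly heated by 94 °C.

Free expansion if unrestrained: δ_free = αΔT L = 23.5×10⁻⁶ × 94 × 2350 = 5.191 mm.
A stress of 34 MPa corresponds to the wall pushing the member back by σL/E = 34×2350/(69×10³) = 1.158 mm.
The gap must absorb the remainder: g_min = 5.191 − 1.158 = 4.033 mm.

g ≈ 4.03 mm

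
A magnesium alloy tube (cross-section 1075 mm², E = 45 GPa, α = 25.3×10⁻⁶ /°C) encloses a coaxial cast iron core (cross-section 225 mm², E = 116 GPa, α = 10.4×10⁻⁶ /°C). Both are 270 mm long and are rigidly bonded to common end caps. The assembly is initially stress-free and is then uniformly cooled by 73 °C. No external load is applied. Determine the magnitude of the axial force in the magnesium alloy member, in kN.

P ≈ 18.4 kN (tensile in the magnesium alloy)

Equilibrium of a rigid end plate with no external load gives equal and opposite internal forces ±P in the two members. Since α_{magnesium alloy} > α_{cast iron}, cooling drives the magnesium alloy into tension and the cast iron into compression.
Compatibility of the two members (thermal + elastic change equal): (α₁ − α₂)ΔT = P·[1/(A₁E₁) + 1/(A₂E₂)].
|α₁ − α₂|·ΔT = 14.9×10⁻⁶ × 73 = 0.001088.
1/(A₁E₁) + 1/(A₂E₂) = 1/(1075×45×10³) + 1/(225×116×10³) = 5.899×10⁻⁸ N⁻¹.
P = 0.001088 / 5.899×10⁻⁸ = 18440 N = 18.44 kN.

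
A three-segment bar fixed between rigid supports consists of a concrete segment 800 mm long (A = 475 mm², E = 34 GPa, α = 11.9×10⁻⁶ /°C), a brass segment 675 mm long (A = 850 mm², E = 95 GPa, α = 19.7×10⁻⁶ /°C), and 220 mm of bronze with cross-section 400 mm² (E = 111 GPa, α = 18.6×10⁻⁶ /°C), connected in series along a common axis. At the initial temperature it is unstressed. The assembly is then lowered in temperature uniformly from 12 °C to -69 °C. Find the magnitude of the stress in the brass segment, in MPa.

If the supports were absent, the total length change would be Σ αᵢΔT Lᵢ = 11.9×10⁻⁶×81×800 + 19.7×10⁻⁶×81×675 + 18.6×10⁻⁶×81×220 = 2.18 mm.
The rigid supports impose zero overall length change; the single axial force P common to all segments must satisfy P Σ Lᵢ/(AᵢEᵢ) = δ_free.
The series flexibility is Σ Lᵢ/(AᵢEᵢ) = 800/(475×34×10³) + 675/(850×95×10³) + 220/(400×111×10³) = 6.285×10⁻⁵ mm/N.
P = 2.18 / 6.285×10⁻⁵ = 34680 N = 34.68 kN, tensile.
σ_{brass} = P / A = 34680 / 850 = 40.8 MPa.

σ ≈ 40.8 MPa (tensile)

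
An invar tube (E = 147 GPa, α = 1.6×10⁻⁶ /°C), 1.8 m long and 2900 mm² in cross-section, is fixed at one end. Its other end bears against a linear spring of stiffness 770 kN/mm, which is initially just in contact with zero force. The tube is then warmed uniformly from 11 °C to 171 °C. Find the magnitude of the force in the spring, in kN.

P ≈ 83.5 kN

The unrestrained thermal change is αΔT L = 1.6×10⁻⁶ × 160 × 1800 = 0.4608 mm.
With a force P in the spring, the elastic change of the tube is PL/(AE) and that of the spring is P/k; compatibility requires their sum to equal δ_free.
So P = δ_free / [L/(AE) + 1/k] = 0.4608 / [ 1800/(2900×147×10³) + 1/(770×10³) ].
P = 0.4608 / 5.521×10⁻⁶ = 83460 N.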